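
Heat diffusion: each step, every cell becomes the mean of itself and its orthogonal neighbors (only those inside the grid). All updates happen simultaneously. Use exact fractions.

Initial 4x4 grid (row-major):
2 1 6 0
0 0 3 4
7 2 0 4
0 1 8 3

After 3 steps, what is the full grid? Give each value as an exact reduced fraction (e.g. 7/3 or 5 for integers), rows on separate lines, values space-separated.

After step 1:
  1 9/4 5/2 10/3
  9/4 6/5 13/5 11/4
  9/4 2 17/5 11/4
  8/3 11/4 3 5
After step 2:
  11/6 139/80 641/240 103/36
  67/40 103/50 249/100 343/120
  55/24 58/25 11/4 139/40
  23/9 125/48 283/80 43/12
After step 3:
  1259/720 4981/2400 17567/7200 6041/2160
  393/200 4113/2000 3079/1200 2629/900
  3979/1800 14431/6000 5829/2000 19/6
  1073/432 19831/7200 499/160 2543/720

Answer: 1259/720 4981/2400 17567/7200 6041/2160
393/200 4113/2000 3079/1200 2629/900
3979/1800 14431/6000 5829/2000 19/6
1073/432 19831/7200 499/160 2543/720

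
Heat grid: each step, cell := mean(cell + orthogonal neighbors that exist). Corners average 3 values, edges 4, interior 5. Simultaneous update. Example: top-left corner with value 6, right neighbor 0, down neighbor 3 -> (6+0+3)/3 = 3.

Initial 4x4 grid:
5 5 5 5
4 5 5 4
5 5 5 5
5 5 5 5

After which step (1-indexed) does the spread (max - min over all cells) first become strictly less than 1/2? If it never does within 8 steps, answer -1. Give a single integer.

Answer: 1

Derivation:
Step 1: max=5, min=14/3, spread=1/3
  -> spread < 1/2 first at step 1
Step 2: max=5, min=569/120, spread=31/120
Step 3: max=1487/300, min=5189/1080, spread=821/5400
Step 4: max=44453/9000, min=156383/32400, spread=18239/162000
Step 5: max=1329311/270000, min=939721/194400, spread=434573/4860000
Step 6: max=7960117/1620000, min=141190331/29160000, spread=83671/1166400
Step 7: max=1192197827/243000000, min=4240452149/874800000, spread=257300141/4374000000
Step 8: max=35725474433/7290000000, min=21219255781/4374000000, spread=540072197/10935000000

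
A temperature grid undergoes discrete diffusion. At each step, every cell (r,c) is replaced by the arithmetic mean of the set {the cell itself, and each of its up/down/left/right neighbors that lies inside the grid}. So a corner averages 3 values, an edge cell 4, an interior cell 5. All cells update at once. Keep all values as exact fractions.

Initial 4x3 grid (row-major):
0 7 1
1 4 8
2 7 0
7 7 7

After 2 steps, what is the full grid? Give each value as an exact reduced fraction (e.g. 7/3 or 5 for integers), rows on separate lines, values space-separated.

After step 1:
  8/3 3 16/3
  7/4 27/5 13/4
  17/4 4 11/2
  16/3 7 14/3
After step 2:
  89/36 41/10 139/36
  211/60 87/25 1169/240
  23/6 523/100 209/48
  199/36 21/4 103/18

Answer: 89/36 41/10 139/36
211/60 87/25 1169/240
23/6 523/100 209/48
199/36 21/4 103/18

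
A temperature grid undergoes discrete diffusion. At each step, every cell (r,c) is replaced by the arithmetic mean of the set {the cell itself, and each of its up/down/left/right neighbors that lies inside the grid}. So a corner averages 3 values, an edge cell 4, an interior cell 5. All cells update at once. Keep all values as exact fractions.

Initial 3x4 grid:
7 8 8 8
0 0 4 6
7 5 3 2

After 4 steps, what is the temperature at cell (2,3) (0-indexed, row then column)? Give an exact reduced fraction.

Step 1: cell (2,3) = 11/3
Step 2: cell (2,3) = 73/18
Step 3: cell (2,3) = 9277/2160
Step 4: cell (2,3) = 288721/64800
Full grid after step 4:
  4163/900 353999/72000 1147277/216000 356471/64800
  203381/48000 88379/20000 47477/10000 39841/8000
  4709/1200 287749/72000 911527/216000 288721/64800

Answer: 288721/64800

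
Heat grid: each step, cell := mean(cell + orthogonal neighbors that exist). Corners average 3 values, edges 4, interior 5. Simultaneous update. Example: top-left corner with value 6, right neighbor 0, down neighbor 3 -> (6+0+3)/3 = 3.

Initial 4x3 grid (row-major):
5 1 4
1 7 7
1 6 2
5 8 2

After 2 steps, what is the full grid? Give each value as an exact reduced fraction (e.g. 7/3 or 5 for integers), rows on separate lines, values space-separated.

Answer: 121/36 899/240 53/12
809/240 439/100 353/80
973/240 439/100 361/80
79/18 1123/240 9/2

Derivation:
After step 1:
  7/3 17/4 4
  7/2 22/5 5
  13/4 24/5 17/4
  14/3 21/4 4
After step 2:
  121/36 899/240 53/12
  809/240 439/100 353/80
  973/240 439/100 361/80
  79/18 1123/240 9/2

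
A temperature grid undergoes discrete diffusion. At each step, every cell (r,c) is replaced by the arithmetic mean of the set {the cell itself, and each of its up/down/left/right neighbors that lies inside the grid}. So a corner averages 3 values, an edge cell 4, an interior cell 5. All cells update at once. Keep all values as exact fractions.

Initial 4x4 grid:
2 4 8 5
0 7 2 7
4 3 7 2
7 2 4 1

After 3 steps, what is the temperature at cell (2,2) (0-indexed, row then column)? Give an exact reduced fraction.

Answer: 23357/6000

Derivation:
Step 1: cell (2,2) = 18/5
Step 2: cell (2,2) = 443/100
Step 3: cell (2,2) = 23357/6000
Full grid after step 3:
  823/240 1051/240 3421/720 11617/2160
  1789/480 7767/2000 29131/6000 6593/1440
  26339/7200 24887/6000 23357/6000 29909/7200
  8621/2160 1709/450 3433/900 7391/2160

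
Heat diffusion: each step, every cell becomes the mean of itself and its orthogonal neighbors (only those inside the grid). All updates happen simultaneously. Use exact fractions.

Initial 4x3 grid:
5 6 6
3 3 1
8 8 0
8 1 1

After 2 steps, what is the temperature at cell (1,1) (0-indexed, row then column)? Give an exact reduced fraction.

Step 1: cell (1,1) = 21/5
Step 2: cell (1,1) = 409/100
Full grid after step 2:
  173/36 91/20 71/18
  611/120 409/100 203/60
  127/24 439/100 29/12
  203/36 89/24 23/9

Answer: 409/100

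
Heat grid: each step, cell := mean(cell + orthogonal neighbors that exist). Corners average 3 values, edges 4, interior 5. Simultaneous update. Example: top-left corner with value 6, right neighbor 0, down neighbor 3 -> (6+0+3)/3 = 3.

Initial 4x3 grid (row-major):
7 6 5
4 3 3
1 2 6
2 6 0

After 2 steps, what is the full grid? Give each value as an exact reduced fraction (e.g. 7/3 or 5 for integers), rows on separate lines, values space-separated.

Answer: 44/9 1151/240 85/18
229/60 409/100 229/60
63/20 147/50 73/20
31/12 131/40 37/12

Derivation:
After step 1:
  17/3 21/4 14/3
  15/4 18/5 17/4
  9/4 18/5 11/4
  3 5/2 4
After step 2:
  44/9 1151/240 85/18
  229/60 409/100 229/60
  63/20 147/50 73/20
  31/12 131/40 37/12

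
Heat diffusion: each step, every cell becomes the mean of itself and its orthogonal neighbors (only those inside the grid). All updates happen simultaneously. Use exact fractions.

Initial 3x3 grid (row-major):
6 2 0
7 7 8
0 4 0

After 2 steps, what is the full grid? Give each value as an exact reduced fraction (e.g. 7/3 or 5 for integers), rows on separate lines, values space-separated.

After step 1:
  5 15/4 10/3
  5 28/5 15/4
  11/3 11/4 4
After step 2:
  55/12 1061/240 65/18
  289/60 417/100 1001/240
  137/36 961/240 7/2

Answer: 55/12 1061/240 65/18
289/60 417/100 1001/240
137/36 961/240 7/2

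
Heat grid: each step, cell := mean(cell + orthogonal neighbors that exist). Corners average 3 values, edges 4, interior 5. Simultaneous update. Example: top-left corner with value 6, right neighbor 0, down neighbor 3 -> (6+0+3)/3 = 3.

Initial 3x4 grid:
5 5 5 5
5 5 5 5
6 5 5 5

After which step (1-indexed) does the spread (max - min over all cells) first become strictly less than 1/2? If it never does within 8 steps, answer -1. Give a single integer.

Step 1: max=16/3, min=5, spread=1/3
  -> spread < 1/2 first at step 1
Step 2: max=95/18, min=5, spread=5/18
Step 3: max=1121/216, min=5, spread=41/216
Step 4: max=133817/25920, min=5, spread=4217/25920
Step 5: max=7985149/1555200, min=36079/7200, spread=38417/311040
Step 6: max=477760211/93312000, min=722597/144000, spread=1903471/18662400
Step 7: max=28594589089/5598720000, min=21715759/4320000, spread=18038617/223948800
Step 8: max=1712884182851/335923200000, min=1956926759/388800000, spread=883978523/13436928000

Answer: 1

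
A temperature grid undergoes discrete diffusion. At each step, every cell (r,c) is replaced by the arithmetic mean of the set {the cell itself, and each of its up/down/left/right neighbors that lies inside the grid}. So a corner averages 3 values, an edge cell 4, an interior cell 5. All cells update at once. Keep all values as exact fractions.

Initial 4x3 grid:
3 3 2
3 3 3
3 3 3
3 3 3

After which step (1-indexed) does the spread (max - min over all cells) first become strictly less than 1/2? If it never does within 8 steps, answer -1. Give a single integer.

Step 1: max=3, min=8/3, spread=1/3
  -> spread < 1/2 first at step 1
Step 2: max=3, min=49/18, spread=5/18
Step 3: max=3, min=607/216, spread=41/216
Step 4: max=3, min=73543/25920, spread=4217/25920
Step 5: max=21521/7200, min=4456451/1555200, spread=38417/311040
Step 6: max=429403/144000, min=268735789/93312000, spread=1903471/18662400
Step 7: max=12844241/4320000, min=16195170911/5598720000, spread=18038617/223948800
Step 8: max=1153473241/388800000, min=974501417149/335923200000, spread=883978523/13436928000

Answer: 1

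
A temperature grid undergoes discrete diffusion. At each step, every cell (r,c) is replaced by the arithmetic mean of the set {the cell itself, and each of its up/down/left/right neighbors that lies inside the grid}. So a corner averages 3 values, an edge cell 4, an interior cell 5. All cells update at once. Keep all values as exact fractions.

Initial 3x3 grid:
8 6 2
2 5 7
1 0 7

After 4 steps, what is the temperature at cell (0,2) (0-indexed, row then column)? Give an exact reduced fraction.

Answer: 20747/4320

Derivation:
Step 1: cell (0,2) = 5
Step 2: cell (0,2) = 31/6
Step 3: cell (0,2) = 355/72
Step 4: cell (0,2) = 20747/4320
Full grid after step 4:
  113627/25920 792859/172800 20747/4320
  169321/43200 101761/24000 771659/172800
  1147/320 654059/172800 53801/12960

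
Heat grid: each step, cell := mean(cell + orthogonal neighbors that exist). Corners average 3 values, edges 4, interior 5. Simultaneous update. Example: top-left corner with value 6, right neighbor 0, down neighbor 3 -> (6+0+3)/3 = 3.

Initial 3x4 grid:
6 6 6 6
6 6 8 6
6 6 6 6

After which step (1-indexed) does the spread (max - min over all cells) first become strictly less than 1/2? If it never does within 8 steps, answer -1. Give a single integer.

Step 1: max=13/2, min=6, spread=1/2
Step 2: max=323/50, min=6, spread=23/50
  -> spread < 1/2 first at step 2
Step 3: max=15211/2400, min=1213/200, spread=131/480
Step 4: max=136151/21600, min=21991/3600, spread=841/4320
Step 5: max=54382051/8640000, min=4413373/720000, spread=56863/345600
Step 6: max=488094341/77760000, min=39869543/6480000, spread=386393/3110400
Step 7: max=195017723131/31104000000, min=15972358813/2592000000, spread=26795339/248832000
Step 8: max=11681255714129/1866240000000, min=960206149667/155520000000, spread=254051069/2985984000

Answer: 2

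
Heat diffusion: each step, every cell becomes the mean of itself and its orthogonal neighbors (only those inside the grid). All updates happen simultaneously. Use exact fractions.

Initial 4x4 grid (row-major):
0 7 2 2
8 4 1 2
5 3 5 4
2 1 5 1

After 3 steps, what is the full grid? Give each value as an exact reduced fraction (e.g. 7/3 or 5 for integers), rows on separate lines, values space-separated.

Answer: 763/180 1751/480 1487/480 923/360
389/96 1931/500 617/200 449/160
27823/7200 10481/3000 4943/1500 4273/1440
3623/1080 23923/7200 899/288 1679/540

Derivation:
After step 1:
  5 13/4 3 2
  17/4 23/5 14/5 9/4
  9/2 18/5 18/5 3
  8/3 11/4 3 10/3
After step 2:
  25/6 317/80 221/80 29/12
  367/80 37/10 13/4 201/80
  901/240 381/100 16/5 731/240
  119/36 721/240 761/240 28/9
After step 3:
  763/180 1751/480 1487/480 923/360
  389/96 1931/500 617/200 449/160
  27823/7200 10481/3000 4943/1500 4273/1440
  3623/1080 23923/7200 899/288 1679/540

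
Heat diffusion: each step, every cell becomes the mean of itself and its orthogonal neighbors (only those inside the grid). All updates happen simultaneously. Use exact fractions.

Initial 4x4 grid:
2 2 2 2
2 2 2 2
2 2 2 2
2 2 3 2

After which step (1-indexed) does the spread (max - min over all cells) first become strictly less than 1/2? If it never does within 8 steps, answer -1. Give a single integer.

Answer: 1

Derivation:
Step 1: max=7/3, min=2, spread=1/3
  -> spread < 1/2 first at step 1
Step 2: max=271/120, min=2, spread=31/120
Step 3: max=2371/1080, min=2, spread=211/1080
Step 4: max=232843/108000, min=2, spread=16843/108000
Step 5: max=2082643/972000, min=18079/9000, spread=130111/972000
Step 6: max=61962367/29160000, min=1087159/540000, spread=3255781/29160000
Step 7: max=1849953691/874800000, min=1091107/540000, spread=82360351/874800000
Step 8: max=55239316891/26244000000, min=196906441/97200000, spread=2074577821/26244000000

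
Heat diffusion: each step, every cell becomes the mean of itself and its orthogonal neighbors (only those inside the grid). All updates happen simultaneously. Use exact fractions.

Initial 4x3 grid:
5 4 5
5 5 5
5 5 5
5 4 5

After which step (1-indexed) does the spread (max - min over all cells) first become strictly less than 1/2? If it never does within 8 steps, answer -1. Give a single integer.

Step 1: max=5, min=14/3, spread=1/3
  -> spread < 1/2 first at step 1
Step 2: max=487/100, min=1133/240, spread=179/1200
Step 3: max=4367/900, min=10363/2160, spread=589/10800
Step 4: max=1741147/360000, min=4154693/864000, spread=120299/4320000
Step 5: max=15652277/3240000, min=249853087/51840000, spread=116669/10368000
Step 6: max=6257729107/1296000000, min=15000377933/3110400000, spread=90859619/15552000000
Step 7: max=375361971113/77760000000, min=900386280247/186624000000, spread=2412252121/933120000000
Step 8: max=22519150489867/4665600000000, min=54031574164373/11197440000000, spread=71935056539/55987200000000

Answer: 1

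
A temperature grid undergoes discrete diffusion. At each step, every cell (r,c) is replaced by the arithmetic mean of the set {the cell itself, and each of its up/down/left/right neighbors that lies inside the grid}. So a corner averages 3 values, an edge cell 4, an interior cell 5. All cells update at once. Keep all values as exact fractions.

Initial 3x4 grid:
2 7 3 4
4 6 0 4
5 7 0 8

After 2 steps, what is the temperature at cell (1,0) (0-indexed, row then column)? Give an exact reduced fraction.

Answer: 1123/240

Derivation:
Step 1: cell (1,0) = 17/4
Step 2: cell (1,0) = 1123/240
Full grid after step 2:
  157/36 257/60 107/30 67/18
  1123/240 413/100 373/100 107/30
  169/36 1103/240 297/80 47/12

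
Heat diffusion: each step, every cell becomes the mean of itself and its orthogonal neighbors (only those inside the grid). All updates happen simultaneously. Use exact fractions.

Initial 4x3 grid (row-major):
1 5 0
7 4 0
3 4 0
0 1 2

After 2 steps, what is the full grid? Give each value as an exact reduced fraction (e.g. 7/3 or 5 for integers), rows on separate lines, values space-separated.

Answer: 127/36 25/8 31/18
187/48 273/100 49/24
659/240 263/100 59/40
79/36 389/240 17/12

Derivation:
After step 1:
  13/3 5/2 5/3
  15/4 4 1
  7/2 12/5 3/2
  4/3 7/4 1
After step 2:
  127/36 25/8 31/18
  187/48 273/100 49/24
  659/240 263/100 59/40
  79/36 389/240 17/12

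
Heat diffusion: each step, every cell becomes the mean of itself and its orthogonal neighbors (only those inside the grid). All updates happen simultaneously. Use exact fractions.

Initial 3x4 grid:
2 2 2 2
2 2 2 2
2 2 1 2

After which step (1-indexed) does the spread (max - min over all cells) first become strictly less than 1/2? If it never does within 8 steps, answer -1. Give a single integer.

Answer: 1

Derivation:
Step 1: max=2, min=5/3, spread=1/3
  -> spread < 1/2 first at step 1
Step 2: max=2, min=209/120, spread=31/120
Step 3: max=2, min=1949/1080, spread=211/1080
Step 4: max=3553/1800, min=199103/108000, spread=14077/108000
Step 5: max=212317/108000, min=1803593/972000, spread=5363/48600
Step 6: max=117131/60000, min=54579191/29160000, spread=93859/1166400
Step 7: max=189063533/97200000, min=3288925519/1749600000, spread=4568723/69984000
Step 8: max=5650381111/2916000000, min=198171564371/104976000000, spread=8387449/167961600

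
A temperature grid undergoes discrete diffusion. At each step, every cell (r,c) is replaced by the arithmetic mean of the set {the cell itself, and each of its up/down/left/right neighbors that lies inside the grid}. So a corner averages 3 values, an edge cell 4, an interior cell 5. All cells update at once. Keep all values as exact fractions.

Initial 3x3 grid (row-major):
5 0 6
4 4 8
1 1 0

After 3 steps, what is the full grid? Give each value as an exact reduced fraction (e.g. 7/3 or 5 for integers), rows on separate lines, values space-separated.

Answer: 2423/720 53123/14400 8569/2160
2411/800 19651/6000 26149/7200
467/180 6683/2400 281/90

Derivation:
After step 1:
  3 15/4 14/3
  7/2 17/5 9/2
  2 3/2 3
After step 2:
  41/12 889/240 155/36
  119/40 333/100 467/120
  7/3 99/40 3
After step 3:
  2423/720 53123/14400 8569/2160
  2411/800 19651/6000 26149/7200
  467/180 6683/2400 281/90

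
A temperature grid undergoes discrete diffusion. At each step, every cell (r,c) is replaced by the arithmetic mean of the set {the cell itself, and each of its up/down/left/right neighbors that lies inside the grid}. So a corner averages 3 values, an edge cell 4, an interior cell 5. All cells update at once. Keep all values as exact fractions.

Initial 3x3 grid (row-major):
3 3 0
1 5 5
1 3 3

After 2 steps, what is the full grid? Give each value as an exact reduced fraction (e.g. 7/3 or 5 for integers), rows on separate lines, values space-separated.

After step 1:
  7/3 11/4 8/3
  5/2 17/5 13/4
  5/3 3 11/3
After step 2:
  91/36 223/80 26/9
  99/40 149/50 779/240
  43/18 44/15 119/36

Answer: 91/36 223/80 26/9
99/40 149/50 779/240
43/18 44/15 119/36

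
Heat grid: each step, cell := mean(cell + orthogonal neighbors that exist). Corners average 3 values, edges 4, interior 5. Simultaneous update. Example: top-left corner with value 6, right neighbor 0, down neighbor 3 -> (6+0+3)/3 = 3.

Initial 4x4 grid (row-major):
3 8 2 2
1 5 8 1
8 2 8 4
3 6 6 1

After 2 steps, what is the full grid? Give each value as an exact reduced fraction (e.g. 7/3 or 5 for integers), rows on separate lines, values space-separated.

After step 1:
  4 9/2 5 5/3
  17/4 24/5 24/5 15/4
  7/2 29/5 28/5 7/2
  17/3 17/4 21/4 11/3
After step 2:
  17/4 183/40 479/120 125/36
  331/80 483/100 479/100 823/240
  1153/240 479/100 499/100 991/240
  161/36 629/120 563/120 149/36

Answer: 17/4 183/40 479/120 125/36
331/80 483/100 479/100 823/240
1153/240 479/100 499/100 991/240
161/36 629/120 563/120 149/36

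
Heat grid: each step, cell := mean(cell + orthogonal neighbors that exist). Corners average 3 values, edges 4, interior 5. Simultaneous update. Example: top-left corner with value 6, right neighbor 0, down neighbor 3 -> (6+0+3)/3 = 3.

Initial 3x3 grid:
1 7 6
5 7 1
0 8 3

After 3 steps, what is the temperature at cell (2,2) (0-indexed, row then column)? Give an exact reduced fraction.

Step 1: cell (2,2) = 4
Step 2: cell (2,2) = 17/4
Step 3: cell (2,2) = 1079/240
Full grid after step 3:
  4903/1080 7413/1600 5153/1080
  62117/14400 27779/6000 65417/14400
  9371/2160 31421/7200 1079/240

Answer: 1079/240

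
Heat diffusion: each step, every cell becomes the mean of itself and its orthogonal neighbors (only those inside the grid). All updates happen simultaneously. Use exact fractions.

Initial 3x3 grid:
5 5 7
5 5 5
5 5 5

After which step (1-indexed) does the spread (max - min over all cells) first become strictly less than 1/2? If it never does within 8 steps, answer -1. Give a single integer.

Step 1: max=17/3, min=5, spread=2/3
Step 2: max=50/9, min=5, spread=5/9
Step 3: max=581/108, min=5, spread=41/108
  -> spread < 1/2 first at step 3
Step 4: max=34531/6480, min=911/180, spread=347/1296
Step 5: max=2050937/388800, min=9157/1800, spread=2921/15552
Step 6: max=122468539/23328000, min=1105483/216000, spread=24611/186624
Step 7: max=7317122033/1399680000, min=24956741/4860000, spread=207329/2239488
Step 8: max=437933952451/83980800000, min=1334801599/259200000, spread=1746635/26873856

Answer: 3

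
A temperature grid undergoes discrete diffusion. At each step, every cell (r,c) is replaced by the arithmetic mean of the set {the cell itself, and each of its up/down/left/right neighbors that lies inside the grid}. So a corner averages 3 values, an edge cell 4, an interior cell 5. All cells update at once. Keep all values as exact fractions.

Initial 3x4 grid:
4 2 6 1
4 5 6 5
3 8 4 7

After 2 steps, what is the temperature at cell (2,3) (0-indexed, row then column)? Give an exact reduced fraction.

Step 1: cell (2,3) = 16/3
Step 2: cell (2,3) = 49/9
Full grid after step 2:
  139/36 49/12 43/10 25/6
  13/3 469/100 499/100 1157/240
  14/3 85/16 1307/240 49/9

Answer: 49/9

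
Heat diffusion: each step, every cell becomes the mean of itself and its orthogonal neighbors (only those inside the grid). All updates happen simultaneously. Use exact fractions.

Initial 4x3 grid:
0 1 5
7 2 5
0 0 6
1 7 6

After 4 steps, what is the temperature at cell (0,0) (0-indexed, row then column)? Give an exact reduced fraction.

Step 1: cell (0,0) = 8/3
Step 2: cell (0,0) = 83/36
Step 3: cell (0,0) = 1097/432
Step 4: cell (0,0) = 34397/12960
Full grid after step 4:
  34397/12960 63833/21600 42797/12960
  117221/43200 55979/18000 152771/43200
  126161/43200 13457/4000 167311/43200
  10091/3240 103639/28800 12991/3240

Answer: 34397/12960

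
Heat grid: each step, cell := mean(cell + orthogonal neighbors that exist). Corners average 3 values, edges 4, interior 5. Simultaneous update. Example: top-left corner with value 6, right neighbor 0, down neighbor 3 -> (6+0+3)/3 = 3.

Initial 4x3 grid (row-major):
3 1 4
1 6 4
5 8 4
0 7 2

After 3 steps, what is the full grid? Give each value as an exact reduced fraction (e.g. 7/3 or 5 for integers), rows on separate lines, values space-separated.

Answer: 1331/432 5051/1440 257/72
5351/1440 4577/1200 337/80
1909/480 2711/600 397/90
103/24 12509/2880 1993/432

Derivation:
After step 1:
  5/3 7/2 3
  15/4 4 9/2
  7/2 6 9/2
  4 17/4 13/3
After step 2:
  107/36 73/24 11/3
  155/48 87/20 4
  69/16 89/20 29/6
  47/12 223/48 157/36
After step 3:
  1331/432 5051/1440 257/72
  5351/1440 4577/1200 337/80
  1909/480 2711/600 397/90
  103/24 12509/2880 1993/432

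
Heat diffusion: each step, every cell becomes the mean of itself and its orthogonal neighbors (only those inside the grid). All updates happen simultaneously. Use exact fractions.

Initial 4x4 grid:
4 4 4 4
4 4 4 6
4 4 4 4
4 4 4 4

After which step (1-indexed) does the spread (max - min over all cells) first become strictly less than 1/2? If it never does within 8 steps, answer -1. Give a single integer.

Step 1: max=14/3, min=4, spread=2/3
Step 2: max=271/60, min=4, spread=31/60
Step 3: max=2371/540, min=4, spread=211/540
  -> spread < 1/2 first at step 3
Step 4: max=232843/54000, min=4, spread=16843/54000
Step 5: max=2082643/486000, min=18079/4500, spread=130111/486000
Step 6: max=61962367/14580000, min=1087159/270000, spread=3255781/14580000
Step 7: max=1849953691/437400000, min=1091107/270000, spread=82360351/437400000
Step 8: max=55239316891/13122000000, min=196906441/48600000, spread=2074577821/13122000000

Answer: 3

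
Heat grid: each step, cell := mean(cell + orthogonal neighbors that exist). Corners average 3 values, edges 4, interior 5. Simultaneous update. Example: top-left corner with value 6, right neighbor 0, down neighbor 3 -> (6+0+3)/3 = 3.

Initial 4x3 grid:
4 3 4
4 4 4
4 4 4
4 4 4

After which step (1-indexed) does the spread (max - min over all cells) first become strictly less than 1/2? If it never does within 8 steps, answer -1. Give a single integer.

Answer: 1

Derivation:
Step 1: max=4, min=11/3, spread=1/3
  -> spread < 1/2 first at step 1
Step 2: max=4, min=893/240, spread=67/240
Step 3: max=4, min=8203/2160, spread=437/2160
Step 4: max=3991/1000, min=3298469/864000, spread=29951/172800
Step 5: max=13421/3375, min=29888179/7776000, spread=206761/1555200
Step 6: max=21434329/5400000, min=11985404429/3110400000, spread=14430763/124416000
Step 7: max=1710347273/432000000, min=721388258311/186624000000, spread=139854109/1492992000
Step 8: max=153668771023/38880000000, min=43367288109749/11197440000000, spread=7114543559/89579520000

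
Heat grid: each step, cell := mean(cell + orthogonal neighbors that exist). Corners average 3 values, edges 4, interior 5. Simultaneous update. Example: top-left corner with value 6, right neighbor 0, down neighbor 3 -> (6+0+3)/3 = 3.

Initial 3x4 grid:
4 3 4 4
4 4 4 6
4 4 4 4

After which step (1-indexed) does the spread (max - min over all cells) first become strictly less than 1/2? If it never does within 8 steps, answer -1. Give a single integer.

Step 1: max=14/3, min=11/3, spread=1
Step 2: max=547/120, min=449/120, spread=49/60
Step 3: max=4757/1080, min=4109/1080, spread=3/5
Step 4: max=1866763/432000, min=125711/32400, spread=571849/1296000
  -> spread < 1/2 first at step 4
Step 5: max=16635233/3888000, min=3793097/972000, spread=97523/259200
Step 6: max=987774007/233280000, min=114959129/29160000, spread=302671/1036800
Step 7: max=58937157413/13996800000, min=6936356311/1749600000, spread=45950759/186624000
Step 8: max=3515723355967/839808000000, min=418659705449/104976000000, spread=443855233/2239488000

Answer: 4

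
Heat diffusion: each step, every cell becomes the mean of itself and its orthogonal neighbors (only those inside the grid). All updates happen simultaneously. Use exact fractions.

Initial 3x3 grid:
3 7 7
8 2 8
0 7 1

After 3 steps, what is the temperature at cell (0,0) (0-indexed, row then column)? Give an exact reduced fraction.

Step 1: cell (0,0) = 6
Step 2: cell (0,0) = 14/3
Step 3: cell (0,0) = 319/60
Full grid after step 3:
  319/60 74143/14400 12629/2160
  7077/1600 7879/1500 35659/7200
  3253/720 30209/7200 1333/270

Answer: 319/60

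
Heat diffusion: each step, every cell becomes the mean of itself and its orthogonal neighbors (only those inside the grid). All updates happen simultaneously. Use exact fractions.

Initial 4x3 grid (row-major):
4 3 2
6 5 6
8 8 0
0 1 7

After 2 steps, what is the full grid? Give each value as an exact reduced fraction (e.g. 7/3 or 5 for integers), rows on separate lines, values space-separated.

After step 1:
  13/3 7/2 11/3
  23/4 28/5 13/4
  11/2 22/5 21/4
  3 4 8/3
After step 2:
  163/36 171/40 125/36
  1271/240 9/2 533/120
  373/80 99/20 467/120
  25/6 211/60 143/36

Answer: 163/36 171/40 125/36
1271/240 9/2 533/120
373/80 99/20 467/120
25/6 211/60 143/36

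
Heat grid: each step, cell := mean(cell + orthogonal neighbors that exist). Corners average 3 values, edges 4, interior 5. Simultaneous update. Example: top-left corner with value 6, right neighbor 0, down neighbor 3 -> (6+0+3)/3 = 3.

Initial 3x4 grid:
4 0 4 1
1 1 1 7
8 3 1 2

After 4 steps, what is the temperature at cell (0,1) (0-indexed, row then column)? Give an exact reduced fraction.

Step 1: cell (0,1) = 9/4
Step 2: cell (0,1) = 397/240
Step 3: cell (0,1) = 3371/1440
Step 4: cell (0,1) = 19699/8640
Full grid after step 4:
  15967/6480 19699/8640 12143/4800 22393/8640
  44231/17280 23327/9000 177401/72000 476713/172800
  12383/4320 3799/1440 58781/21600 69149/25920

Answer: 19699/8640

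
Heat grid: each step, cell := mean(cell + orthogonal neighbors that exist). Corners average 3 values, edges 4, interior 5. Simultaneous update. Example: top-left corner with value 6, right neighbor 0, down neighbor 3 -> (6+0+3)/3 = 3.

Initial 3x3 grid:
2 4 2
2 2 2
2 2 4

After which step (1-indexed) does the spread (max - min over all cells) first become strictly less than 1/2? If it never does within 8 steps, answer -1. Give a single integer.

Answer: 2

Derivation:
Step 1: max=8/3, min=2, spread=2/3
Step 2: max=307/120, min=13/6, spread=47/120
  -> spread < 1/2 first at step 2
Step 3: max=1381/540, min=91/40, spread=61/216
Step 4: max=81437/32400, min=50033/21600, spread=511/2592
Step 5: max=4847089/1944000, min=3051851/1296000, spread=4309/31104
Step 6: max=288263633/116640000, min=61538099/25920000, spread=36295/373248
Step 7: max=17205843901/6998400000, min=11152049059/4665600000, spread=305773/4478976
Step 8: max=1027905511397/419904000000, min=671853929473/279936000000, spread=2575951/53747712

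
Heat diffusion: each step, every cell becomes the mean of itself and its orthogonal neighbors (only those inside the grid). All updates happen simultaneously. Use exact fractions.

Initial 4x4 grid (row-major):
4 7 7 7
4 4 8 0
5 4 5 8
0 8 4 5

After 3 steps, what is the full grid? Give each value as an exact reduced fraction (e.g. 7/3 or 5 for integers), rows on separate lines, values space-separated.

Answer: 3643/720 12773/2400 8291/1440 2947/540
467/100 10329/2000 3971/750 7937/1440
1949/450 7181/1500 31633/6000 37333/7200
1159/270 4183/900 2293/450 11443/2160

Derivation:
After step 1:
  5 11/2 29/4 14/3
  17/4 27/5 24/5 23/4
  13/4 26/5 29/5 9/2
  13/3 4 11/2 17/3
After step 2:
  59/12 463/80 1333/240 53/9
  179/40 503/100 29/5 1183/240
  511/120 473/100 129/25 1303/240
  139/36 571/120 629/120 47/9
After step 3:
  3643/720 12773/2400 8291/1440 2947/540
  467/100 10329/2000 3971/750 7937/1440
  1949/450 7181/1500 31633/6000 37333/7200
  1159/270 4183/900 2293/450 11443/2160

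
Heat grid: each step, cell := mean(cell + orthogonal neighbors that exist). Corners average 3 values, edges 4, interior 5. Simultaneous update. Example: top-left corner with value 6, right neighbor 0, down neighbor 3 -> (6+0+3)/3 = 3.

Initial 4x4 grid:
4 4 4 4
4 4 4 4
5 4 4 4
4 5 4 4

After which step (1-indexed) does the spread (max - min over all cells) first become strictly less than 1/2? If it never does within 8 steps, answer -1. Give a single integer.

Answer: 2

Derivation:
Step 1: max=14/3, min=4, spread=2/3
Step 2: max=527/120, min=4, spread=47/120
  -> spread < 1/2 first at step 2
Step 3: max=2371/540, min=4, spread=211/540
Step 4: max=69841/16200, min=4, spread=5041/16200
Step 5: max=2082643/486000, min=18079/4500, spread=130111/486000
Step 6: max=61962367/14580000, min=1087159/270000, spread=3255781/14580000
Step 7: max=1849953691/437400000, min=1091107/270000, spread=82360351/437400000
Step 8: max=55239316891/13122000000, min=196906441/48600000, spread=2074577821/13122000000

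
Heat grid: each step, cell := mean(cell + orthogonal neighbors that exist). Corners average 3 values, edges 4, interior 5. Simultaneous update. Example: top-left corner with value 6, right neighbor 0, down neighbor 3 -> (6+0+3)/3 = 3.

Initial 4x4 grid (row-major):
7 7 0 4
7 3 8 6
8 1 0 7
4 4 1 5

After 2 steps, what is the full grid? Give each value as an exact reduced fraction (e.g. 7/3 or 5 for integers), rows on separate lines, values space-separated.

After step 1:
  7 17/4 19/4 10/3
  25/4 26/5 17/5 25/4
  5 16/5 17/5 9/2
  16/3 5/2 5/2 13/3
After step 2:
  35/6 53/10 59/15 43/9
  469/80 223/50 23/5 1049/240
  1187/240 193/50 17/5 1109/240
  77/18 203/60 191/60 34/9

Answer: 35/6 53/10 59/15 43/9
469/80 223/50 23/5 1049/240
1187/240 193/50 17/5 1109/240
77/18 203/60 191/60 34/9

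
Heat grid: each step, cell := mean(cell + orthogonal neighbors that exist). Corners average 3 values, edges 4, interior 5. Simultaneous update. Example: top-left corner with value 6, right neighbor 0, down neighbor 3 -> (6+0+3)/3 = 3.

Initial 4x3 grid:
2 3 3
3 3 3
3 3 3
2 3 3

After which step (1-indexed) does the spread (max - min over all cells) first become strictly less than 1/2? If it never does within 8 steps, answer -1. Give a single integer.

Answer: 1

Derivation:
Step 1: max=3, min=8/3, spread=1/3
  -> spread < 1/2 first at step 1
Step 2: max=3, min=49/18, spread=5/18
Step 3: max=709/240, min=1205/432, spread=89/540
Step 4: max=10549/3600, min=72913/25920, spread=15199/129600
Step 5: max=34937/12000, min=4404287/1555200, spread=617741/7776000
Step 6: max=37572869/12960000, min=110518607/38880000, spread=55/972
Step 7: max=2247606371/777600000, min=6648156613/2332800000, spread=7573/186624
Step 8: max=44858260763/15552000000, min=399651221867/139968000000, spread=32585/1119744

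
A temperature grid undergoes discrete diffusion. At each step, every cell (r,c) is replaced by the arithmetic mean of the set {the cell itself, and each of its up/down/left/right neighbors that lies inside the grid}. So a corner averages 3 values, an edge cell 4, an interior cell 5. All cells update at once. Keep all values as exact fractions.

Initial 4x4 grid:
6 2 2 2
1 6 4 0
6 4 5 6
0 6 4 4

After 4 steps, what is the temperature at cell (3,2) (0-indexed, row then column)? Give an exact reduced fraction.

Step 1: cell (3,2) = 19/4
Step 2: cell (3,2) = 1051/240
Step 3: cell (3,2) = 31609/7200
Step 4: cell (3,2) = 901627/216000
Full grid after step 4:
  9923/2700 4091/1200 34117/10800 188099/64800
  13403/3600 472/125 620513/180000 142801/43200
  14363/3600 236141/60000 90311/22500 827077/216000
  85063/21600 60013/14400 901627/216000 8477/2025

Answer: 901627/216000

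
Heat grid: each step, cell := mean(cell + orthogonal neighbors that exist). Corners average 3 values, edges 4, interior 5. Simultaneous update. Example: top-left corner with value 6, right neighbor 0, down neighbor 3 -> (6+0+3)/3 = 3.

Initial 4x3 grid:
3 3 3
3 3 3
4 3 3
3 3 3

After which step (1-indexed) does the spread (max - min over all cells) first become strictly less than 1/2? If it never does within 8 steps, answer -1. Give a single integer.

Answer: 1

Derivation:
Step 1: max=10/3, min=3, spread=1/3
  -> spread < 1/2 first at step 1
Step 2: max=391/120, min=3, spread=31/120
Step 3: max=3451/1080, min=3, spread=211/1080
Step 4: max=340897/108000, min=5447/1800, spread=14077/108000
Step 5: max=3056407/972000, min=327683/108000, spread=5363/48600
Step 6: max=91220809/29160000, min=182869/60000, spread=93859/1166400
Step 7: max=5459074481/1749600000, min=296936467/97200000, spread=4568723/69984000
Step 8: max=326708435629/104976000000, min=8929618889/2916000000, spread=8387449/167961600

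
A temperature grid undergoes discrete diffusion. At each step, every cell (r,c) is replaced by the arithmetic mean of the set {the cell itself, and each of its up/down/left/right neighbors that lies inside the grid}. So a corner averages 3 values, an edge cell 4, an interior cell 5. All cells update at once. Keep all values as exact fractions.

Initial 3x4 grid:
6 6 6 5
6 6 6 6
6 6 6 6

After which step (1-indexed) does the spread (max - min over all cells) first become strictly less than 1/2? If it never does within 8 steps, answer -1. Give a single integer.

Answer: 1

Derivation:
Step 1: max=6, min=17/3, spread=1/3
  -> spread < 1/2 first at step 1
Step 2: max=6, min=103/18, spread=5/18
Step 3: max=6, min=1255/216, spread=41/216
Step 4: max=6, min=151303/25920, spread=4217/25920
Step 5: max=43121/7200, min=9122051/1555200, spread=38417/311040
Step 6: max=861403/144000, min=548671789/93312000, spread=1903471/18662400
Step 7: max=25804241/4320000, min=32991330911/5598720000, spread=18038617/223948800
Step 8: max=2319873241/388800000, min=1982271017149/335923200000, spread=883978523/13436928000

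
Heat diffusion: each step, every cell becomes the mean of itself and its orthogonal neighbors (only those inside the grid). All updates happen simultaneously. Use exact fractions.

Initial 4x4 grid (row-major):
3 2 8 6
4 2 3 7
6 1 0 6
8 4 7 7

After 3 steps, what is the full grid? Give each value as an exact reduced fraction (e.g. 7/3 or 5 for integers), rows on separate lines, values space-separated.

After step 1:
  3 15/4 19/4 7
  15/4 12/5 4 11/2
  19/4 13/5 17/5 5
  6 5 9/2 20/3
After step 2:
  7/2 139/40 39/8 23/4
  139/40 33/10 401/100 43/8
  171/40 363/100 39/10 617/120
  21/4 181/40 587/120 97/18
After step 3:
  209/60 303/80 1811/400 16/3
  291/80 1789/500 1073/250 6083/1200
  1663/400 1963/500 1618/375 713/144
  281/60 5489/1200 3367/720 694/135

Answer: 209/60 303/80 1811/400 16/3
291/80 1789/500 1073/250 6083/1200
1663/400 1963/500 1618/375 713/144
281/60 5489/1200 3367/720 694/135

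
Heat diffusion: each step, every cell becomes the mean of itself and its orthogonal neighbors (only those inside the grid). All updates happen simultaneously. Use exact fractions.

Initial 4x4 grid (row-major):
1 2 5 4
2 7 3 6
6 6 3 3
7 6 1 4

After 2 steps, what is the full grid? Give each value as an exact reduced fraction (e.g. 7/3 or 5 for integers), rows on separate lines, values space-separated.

Answer: 113/36 155/48 341/80 25/6
179/48 443/100 39/10 89/20
1271/240 461/100 211/50 52/15
199/36 613/120 431/120 61/18

Derivation:
After step 1:
  5/3 15/4 7/2 5
  4 4 24/5 4
  21/4 28/5 16/5 4
  19/3 5 7/2 8/3
After step 2:
  113/36 155/48 341/80 25/6
  179/48 443/100 39/10 89/20
  1271/240 461/100 211/50 52/15
  199/36 613/120 431/120 61/18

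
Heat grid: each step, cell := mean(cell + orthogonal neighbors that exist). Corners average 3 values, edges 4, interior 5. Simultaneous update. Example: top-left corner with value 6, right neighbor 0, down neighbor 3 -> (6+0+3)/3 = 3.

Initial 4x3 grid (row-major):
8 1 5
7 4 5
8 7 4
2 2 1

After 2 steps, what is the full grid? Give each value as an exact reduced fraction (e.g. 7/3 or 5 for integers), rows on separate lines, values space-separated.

After step 1:
  16/3 9/2 11/3
  27/4 24/5 9/2
  6 5 17/4
  4 3 7/3
After step 2:
  199/36 183/40 38/9
  1373/240 511/100 1033/240
  87/16 461/100 193/48
  13/3 43/12 115/36

Answer: 199/36 183/40 38/9
1373/240 511/100 1033/240
87/16 461/100 193/48
13/3 43/12 115/36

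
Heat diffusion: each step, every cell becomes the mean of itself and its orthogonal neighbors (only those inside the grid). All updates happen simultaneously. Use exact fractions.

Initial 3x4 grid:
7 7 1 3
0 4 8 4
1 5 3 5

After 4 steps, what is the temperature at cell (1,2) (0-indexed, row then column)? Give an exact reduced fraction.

Answer: 387329/90000

Derivation:
Step 1: cell (1,2) = 4
Step 2: cell (1,2) = 119/25
Step 3: cell (1,2) = 6241/1500
Step 4: cell (1,2) = 387329/90000
Full grid after step 4:
  129629/32400 458663/108000 454523/108000 138719/32400
  829441/216000 357179/90000 387329/90000 909811/216000
  38443/10800 140471/36000 148091/36000 46873/10800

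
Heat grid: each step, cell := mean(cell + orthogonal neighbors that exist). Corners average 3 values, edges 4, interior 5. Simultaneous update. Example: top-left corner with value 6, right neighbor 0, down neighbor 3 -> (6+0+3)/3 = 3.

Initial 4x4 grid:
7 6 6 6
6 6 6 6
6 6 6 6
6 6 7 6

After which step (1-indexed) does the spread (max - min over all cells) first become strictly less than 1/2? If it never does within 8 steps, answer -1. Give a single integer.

Step 1: max=19/3, min=6, spread=1/3
  -> spread < 1/2 first at step 1
Step 2: max=113/18, min=6, spread=5/18
Step 3: max=6691/1080, min=289/48, spread=377/2160
Step 4: max=39923/6480, min=14501/2400, spread=7703/64800
Step 5: max=5970643/972000, min=1308301/216000, spread=166577/1944000
Step 6: max=178730347/29160000, min=39333071/6480000, spread=692611/11664000
Step 7: max=5356232281/874800000, min=26259601/4320000, spread=77326157/1749600000
Step 8: max=267666732959/43740000000, min=35491488103/5832000000, spread=2961144373/87480000000

Answer: 1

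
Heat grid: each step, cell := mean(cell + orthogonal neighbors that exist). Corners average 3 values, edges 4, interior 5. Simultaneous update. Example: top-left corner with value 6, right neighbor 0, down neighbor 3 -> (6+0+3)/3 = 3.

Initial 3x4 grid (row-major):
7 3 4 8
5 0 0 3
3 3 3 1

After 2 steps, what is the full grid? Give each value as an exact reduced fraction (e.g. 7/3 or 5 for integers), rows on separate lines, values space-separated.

Answer: 49/12 289/80 57/16 47/12
877/240 137/50 127/50 37/12
29/9 37/15 25/12 85/36

Derivation:
After step 1:
  5 7/2 15/4 5
  15/4 11/5 2 3
  11/3 9/4 7/4 7/3
After step 2:
  49/12 289/80 57/16 47/12
  877/240 137/50 127/50 37/12
  29/9 37/15 25/12 85/36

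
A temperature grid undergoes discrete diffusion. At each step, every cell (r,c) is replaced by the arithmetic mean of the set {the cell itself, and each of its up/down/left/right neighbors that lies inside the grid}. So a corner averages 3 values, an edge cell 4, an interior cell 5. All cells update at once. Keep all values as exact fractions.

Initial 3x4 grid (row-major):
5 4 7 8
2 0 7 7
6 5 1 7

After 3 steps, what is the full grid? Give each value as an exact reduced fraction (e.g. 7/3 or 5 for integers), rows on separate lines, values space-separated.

After step 1:
  11/3 4 13/2 22/3
  13/4 18/5 22/5 29/4
  13/3 3 5 5
After step 2:
  131/36 533/120 667/120 253/36
  297/80 73/20 107/20 1439/240
  127/36 239/60 87/20 23/4
After step 3:
  8491/2160 389/90 1007/180 13379/2160
  3487/960 1691/400 5977/1200 17369/2880
  8081/2160 349/90 583/120 3863/720

Answer: 8491/2160 389/90 1007/180 13379/2160
3487/960 1691/400 5977/1200 17369/2880
8081/2160 349/90 583/120 3863/720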